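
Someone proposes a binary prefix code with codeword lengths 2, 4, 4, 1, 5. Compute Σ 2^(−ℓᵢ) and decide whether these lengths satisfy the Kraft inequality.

0.90625; yes

With common denominator 2^5 = 32: Σ 2^(−ℓᵢ) = 8/32 + 2/32 + 2/32 + 16/32 + 1/32 = 29/32 = 0.90625.
Kraft's inequality requires Σ ≤ 1; here Σ = 0.90625 ≤ 1, so such a prefix code exists.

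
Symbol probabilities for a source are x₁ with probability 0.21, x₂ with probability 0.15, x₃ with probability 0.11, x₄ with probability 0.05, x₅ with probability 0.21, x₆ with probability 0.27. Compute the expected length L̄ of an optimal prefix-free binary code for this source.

Repeatedly combine the two least-probable nodes; the expected code length is the sum of the merged weights.
merge 1/20 + 11/100 → 4/25
merge 3/20 + 4/25 → 31/100
merge 21/100 + 21/100 → 21/50
merge 27/100 + 31/100 → 29/50
merge 21/50 + 29/50 → 1
L = 4/25 + 31/100 + 21/50 + 29/50 + 1 = 247/100 = 2.47 bits/symbol.

2.47 bits/symbol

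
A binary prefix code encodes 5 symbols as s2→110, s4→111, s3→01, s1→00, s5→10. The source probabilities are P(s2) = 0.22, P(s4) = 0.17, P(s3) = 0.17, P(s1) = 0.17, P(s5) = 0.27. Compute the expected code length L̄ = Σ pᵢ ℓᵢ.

L̄ = Σ pᵢ·ℓᵢ = 0.22·3 + 0.17·3 + 0.17·2 + 0.17·2 + 0.27·2 = 2.39 bits/symbol.

2.39 bits/symbol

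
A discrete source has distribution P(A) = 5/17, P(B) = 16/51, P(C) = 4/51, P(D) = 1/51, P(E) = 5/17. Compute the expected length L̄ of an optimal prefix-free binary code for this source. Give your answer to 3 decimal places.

2.098 bits/symbol

Repeatedly combine the two least-probable nodes; the expected code length is the sum of the merged weights.
merge 1/51 + 4/51 → 5/51
merge 5/51 + 5/17 → 20/51
merge 5/17 + 16/51 → 31/51
merge 20/51 + 31/51 → 1
L = 5/51 + 20/51 + 31/51 + 1 = 107/51 ≈ 2.098 bits/symbol.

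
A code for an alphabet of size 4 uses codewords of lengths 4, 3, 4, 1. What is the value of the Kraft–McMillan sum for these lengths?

With common denominator 2^4 = 16: Σ 2^(−ℓᵢ) = 1/16 + 2/16 + 1/16 + 8/16 = 12/16 = 0.75.

0.75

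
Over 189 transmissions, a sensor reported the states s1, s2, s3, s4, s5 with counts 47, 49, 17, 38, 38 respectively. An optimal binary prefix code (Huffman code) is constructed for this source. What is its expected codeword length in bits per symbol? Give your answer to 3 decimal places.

Probabilities are the counts divided by 189.
Repeatedly combine the two least-probable nodes; the expected code length is the sum of the merged weights.
merge 17/189 + 38/189 → 55/189
merge 38/189 + 47/189 → 85/189
merge 7/27 + 55/189 → 104/189
merge 85/189 + 104/189 → 1
L = 55/189 + 85/189 + 104/189 + 1 = 433/189 ≈ 2.291 bits/symbol.

2.291 bits/symbol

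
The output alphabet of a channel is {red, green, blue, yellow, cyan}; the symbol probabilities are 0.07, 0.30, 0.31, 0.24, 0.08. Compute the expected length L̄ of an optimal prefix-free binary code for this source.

2.15 bits/symbol

Repeatedly combine the two least-probable nodes; the expected code length is the sum of the merged weights.
merge 7/100 + 2/25 → 3/20
merge 3/20 + 6/25 → 39/100
merge 3/10 + 31/100 → 61/100
merge 39/100 + 61/100 → 1
L = 3/20 + 39/100 + 61/100 + 1 = 43/20 = 2.15 bits/symbol.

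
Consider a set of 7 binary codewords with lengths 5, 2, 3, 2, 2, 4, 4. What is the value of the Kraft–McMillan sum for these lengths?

1.03125

With common denominator 2^5 = 32: Σ 2^(−ℓᵢ) = 1/32 + 8/32 + 4/32 + 8/32 + 8/32 + 2/32 + 2/32 = 33/32 = 1.03125.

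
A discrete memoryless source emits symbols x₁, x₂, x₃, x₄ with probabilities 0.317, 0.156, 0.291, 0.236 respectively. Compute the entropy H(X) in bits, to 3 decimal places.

H = −Σ pᵢ log₂ pᵢ.
−0.317·log₂(0.317) = 0.5254
−0.156·log₂(0.156) = 0.4181
−0.291·log₂(0.291) = 0.5182
−0.236·log₂(0.236) = 0.4916
Sum ≈ 1.9534 → 1.953 bits.

1.953 bits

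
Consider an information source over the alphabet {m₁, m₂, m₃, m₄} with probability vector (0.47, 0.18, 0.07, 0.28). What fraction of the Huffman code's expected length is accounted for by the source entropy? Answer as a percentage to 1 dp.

97.8%

Entropy H = −Σ p log₂ p ≈ 1.7400 bits.
Huffman merges: 7/100+9/50→1/4; 1/4+7/25→53/100; 47/100+53/100→1. L = 89/50 ≈ 1.7800.
Efficiency = H/L = 1.7400/1.7800 = 97.8%.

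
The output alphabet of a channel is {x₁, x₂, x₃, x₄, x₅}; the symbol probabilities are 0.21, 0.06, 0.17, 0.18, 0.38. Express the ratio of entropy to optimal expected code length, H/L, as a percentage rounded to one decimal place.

Entropy H = −Σ p log₂ p ≈ 2.1267 bits.
Huffman merges: 3/50+17/100→23/100; 9/50+21/100→39/100; 23/100+19/50→61/100; 39/100+61/100→1. L = 223/100 ≈ 2.2300.
Efficiency = H/L = 2.1267/2.2300 = 95.4%.

95.4%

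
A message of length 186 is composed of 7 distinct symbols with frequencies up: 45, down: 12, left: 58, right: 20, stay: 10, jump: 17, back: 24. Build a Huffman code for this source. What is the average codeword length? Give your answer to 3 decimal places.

2.565 bits/symbol

Probabilities are the counts divided by 186.
Repeatedly combine the two least-probable nodes; the expected code length is the sum of the merged weights.
merge 5/93 + 2/31 → 11/93
merge 17/186 + 10/93 → 37/186
merge 11/93 + 4/31 → 23/93
merge 37/186 + 15/62 → 41/93
merge 23/93 + 29/93 → 52/93
merge 41/93 + 52/93 → 1
L = 11/93 + 37/186 + 23/93 + 41/93 + 52/93 + 1 = 159/62 ≈ 2.565 bits/symbol.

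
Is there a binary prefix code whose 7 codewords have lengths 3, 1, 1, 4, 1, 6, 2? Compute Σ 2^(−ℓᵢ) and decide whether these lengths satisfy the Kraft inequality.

1.953125; no

With common denominator 2^6 = 64: Σ 2^(−ℓᵢ) = 8/64 + 32/64 + 32/64 + 4/64 + 32/64 + 1/64 + 16/64 = 125/64 = 1.953125.
Kraft's inequality requires Σ ≤ 1; here Σ = 1.953125 > 1, so no such prefix code exists.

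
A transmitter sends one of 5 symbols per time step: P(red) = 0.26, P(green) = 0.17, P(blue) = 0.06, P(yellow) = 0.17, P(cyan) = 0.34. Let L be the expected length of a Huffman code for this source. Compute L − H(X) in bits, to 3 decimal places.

0.083 bits

Entropy H = −Σ p log₂ p ≈ 2.1472 bits.
Huffman merges: 3/50+17/100→23/100; 17/100+23/100→2/5; 13/50+17/50→3/5; 2/5+3/5→1. L = 223/100 ≈ 2.2300.
L − H = 2.2300 − 2.1472 = 0.083 bits.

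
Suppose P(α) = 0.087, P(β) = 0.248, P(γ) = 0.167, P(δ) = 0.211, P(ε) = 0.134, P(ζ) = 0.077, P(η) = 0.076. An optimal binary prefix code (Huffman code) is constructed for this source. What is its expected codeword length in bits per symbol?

Repeatedly combine the two least-probable nodes; the expected code length is the sum of the merged weights.
merge 19/250 + 77/1000 → 153/1000
merge 87/1000 + 67/500 → 221/1000
merge 153/1000 + 167/1000 → 8/25
merge 211/1000 + 221/1000 → 54/125
merge 31/125 + 8/25 → 71/125
merge 54/125 + 71/125 → 1
L = 153/1000 + 221/1000 + 8/25 + 54/125 + 71/125 + 1 = 1347/500 = 2.694 bits/symbol.

2.694 bits/symbol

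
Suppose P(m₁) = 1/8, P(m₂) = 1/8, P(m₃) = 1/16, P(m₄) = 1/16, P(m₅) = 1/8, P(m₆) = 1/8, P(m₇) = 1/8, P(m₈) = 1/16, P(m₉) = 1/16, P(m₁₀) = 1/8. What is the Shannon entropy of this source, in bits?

3.25 bits

Each probability is a power of 1/2, so log₂(1/p) is an integer.
H = Σ p·log₂(1/p) = 1/8·3 + 1/8·3 + 1/16·4 + 1/16·4 + 1/8·3 + 1/8·3 + 1/8·3 + 1/16·4 + 1/16·4 + 1/8·3 = 3.25 bits.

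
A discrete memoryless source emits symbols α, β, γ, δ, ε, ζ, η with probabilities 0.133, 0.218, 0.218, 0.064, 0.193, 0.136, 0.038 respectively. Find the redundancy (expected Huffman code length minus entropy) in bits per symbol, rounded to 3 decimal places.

0.038 bits

Entropy H = −Σ p log₂ p ≈ 2.6278 bits.
Huffman merges: 19/500+8/125→51/500; 51/500+133/1000→47/200; 17/125+193/1000→329/1000; 109/500+109/500→109/250; 47/200+329/1000→141/250; 109/250+141/250→1. L = 1333/500 ≈ 2.6660.
L − H = 2.6660 − 2.6278 = 0.038 bits.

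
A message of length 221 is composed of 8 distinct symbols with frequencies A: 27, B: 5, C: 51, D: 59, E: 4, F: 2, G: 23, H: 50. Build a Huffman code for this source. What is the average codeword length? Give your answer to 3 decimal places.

2.507 bits/symbol

Probabilities are the counts divided by 221.
Repeatedly combine the two least-probable nodes; the expected code length is the sum of the merged weights.
merge 2/221 + 4/221 → 6/221
merge 5/221 + 6/221 → 11/221
merge 11/221 + 23/221 → 2/13
merge 27/221 + 2/13 → 61/221
merge 50/221 + 3/13 → 101/221
merge 59/221 + 61/221 → 120/221
merge 101/221 + 120/221 → 1
L = 6/221 + 11/221 + 2/13 + 61/221 + 101/221 + 120/221 + 1 = 554/221 ≈ 2.507 bits/symbol.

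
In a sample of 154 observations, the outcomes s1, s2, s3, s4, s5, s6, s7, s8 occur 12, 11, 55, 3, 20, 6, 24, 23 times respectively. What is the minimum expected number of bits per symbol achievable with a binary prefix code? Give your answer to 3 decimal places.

Probabilities are the counts divided by 154.
Repeatedly combine the two least-probable nodes; the expected code length is the sum of the merged weights.
merge 3/154 + 3/77 → 9/154
merge 9/154 + 1/14 → 10/77
merge 6/77 + 10/77 → 16/77
merge 10/77 + 23/154 → 43/154
merge 12/77 + 16/77 → 4/11
merge 43/154 + 5/14 → 7/11
merge 4/11 + 7/11 → 1
L = 9/154 + 10/77 + 16/77 + 43/154 + 4/11 + 7/11 + 1 = 206/77 ≈ 2.675 bits/symbol.

2.675 bits/symbol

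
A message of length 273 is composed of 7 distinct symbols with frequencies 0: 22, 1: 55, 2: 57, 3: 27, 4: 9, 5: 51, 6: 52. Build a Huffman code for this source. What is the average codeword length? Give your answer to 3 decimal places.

Probabilities are the counts divided by 273.
Repeatedly combine the two least-probable nodes; the expected code length is the sum of the merged weights.
merge 3/91 + 22/273 → 31/273
merge 9/91 + 31/273 → 58/273
merge 17/91 + 4/21 → 103/273
merge 55/273 + 19/91 → 16/39
merge 58/273 + 103/273 → 23/39
merge 16/39 + 23/39 → 1
L = 31/273 + 58/273 + 103/273 + 16/39 + 23/39 + 1 = 246/91 ≈ 2.703 bits/symbol.

2.703 bits/symbol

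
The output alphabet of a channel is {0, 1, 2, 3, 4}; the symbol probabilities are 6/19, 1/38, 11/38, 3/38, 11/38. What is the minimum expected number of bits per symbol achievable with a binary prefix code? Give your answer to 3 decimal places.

2.105 bits/symbol

Repeatedly combine the two least-probable nodes; the expected code length is the sum of the merged weights.
merge 1/38 + 3/38 → 2/19
merge 2/19 + 11/38 → 15/38
merge 11/38 + 6/19 → 23/38
merge 15/38 + 23/38 → 1
L = 2/19 + 15/38 + 23/38 + 1 = 40/19 ≈ 2.105 bits/symbol.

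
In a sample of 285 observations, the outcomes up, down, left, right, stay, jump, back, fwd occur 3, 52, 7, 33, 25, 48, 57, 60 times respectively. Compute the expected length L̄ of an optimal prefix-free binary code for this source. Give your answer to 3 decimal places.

Probabilities are the counts divided by 285.
Repeatedly combine the two least-probable nodes; the expected code length is the sum of the merged weights.
merge 1/95 + 7/285 → 2/57
merge 2/57 + 5/57 → 7/57
merge 11/95 + 7/57 → 68/285
merge 16/95 + 52/285 → 20/57
merge 1/5 + 4/19 → 39/95
merge 68/285 + 20/57 → 56/95
merge 39/95 + 56/95 → 1
L = 2/57 + 7/57 + 68/285 + 20/57 + 39/95 + 56/95 + 1 = 261/95 ≈ 2.747 bits/symbol.

2.747 bits/symbol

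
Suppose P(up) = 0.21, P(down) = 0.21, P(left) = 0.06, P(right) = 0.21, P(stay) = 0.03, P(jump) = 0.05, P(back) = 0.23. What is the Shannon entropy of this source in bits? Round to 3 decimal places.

H = −Σ pᵢ log₂ pᵢ.
−0.21·log₂(0.21) = 0.4728
−0.21·log₂(0.21) = 0.4728
−0.06·log₂(0.06) = 0.2435
−0.21·log₂(0.21) = 0.4728
−0.03·log₂(0.03) = 0.1518
−0.05·log₂(0.05) = 0.2161
−0.23·log₂(0.23) = 0.4877
Sum ≈ 2.5175 → 2.518 bits.

2.518 bits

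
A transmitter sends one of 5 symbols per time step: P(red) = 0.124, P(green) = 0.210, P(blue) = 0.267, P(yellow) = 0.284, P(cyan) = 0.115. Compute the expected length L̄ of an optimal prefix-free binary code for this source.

Repeatedly combine the two least-probable nodes; the expected code length is the sum of the merged weights.
merge 23/200 + 31/250 → 239/1000
merge 21/100 + 239/1000 → 449/1000
merge 267/1000 + 71/250 → 551/1000
merge 449/1000 + 551/1000 → 1
L = 239/1000 + 449/1000 + 551/1000 + 1 = 2239/1000 = 2.239 bits/symbol.

2.239 bits/symbol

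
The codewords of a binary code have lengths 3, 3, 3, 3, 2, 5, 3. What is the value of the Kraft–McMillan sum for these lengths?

With common denominator 2^5 = 32: Σ 2^(−ℓᵢ) = 4/32 + 4/32 + 4/32 + 4/32 + 8/32 + 1/32 + 4/32 = 29/32 = 0.90625.

0.90625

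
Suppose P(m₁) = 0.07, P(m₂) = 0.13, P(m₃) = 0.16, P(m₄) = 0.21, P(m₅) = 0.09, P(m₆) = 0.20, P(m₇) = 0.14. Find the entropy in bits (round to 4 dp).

2.7212 bits

H = −Σ pᵢ log₂ pᵢ.
−0.07·log₂(0.07) = 0.2686
−0.13·log₂(0.13) = 0.3826
−0.16·log₂(0.16) = 0.4230
−0.21·log₂(0.21) = 0.4728
−0.09·log₂(0.09) = 0.3127
−0.20·log₂(0.20) = 0.4644
−0.14·log₂(0.14) = 0.3971
Sum ≈ 2.7212 → 2.7212 bits.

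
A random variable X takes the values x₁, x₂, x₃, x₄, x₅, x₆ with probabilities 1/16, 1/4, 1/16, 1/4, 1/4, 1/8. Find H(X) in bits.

2.375 bits

Each probability is a power of 1/2, so log₂(1/p) is an integer.
H = Σ p·log₂(1/p) = 1/16·4 + 1/4·2 + 1/16·4 + 1/4·2 + 1/4·2 + 1/8·3 = 2.375 bits.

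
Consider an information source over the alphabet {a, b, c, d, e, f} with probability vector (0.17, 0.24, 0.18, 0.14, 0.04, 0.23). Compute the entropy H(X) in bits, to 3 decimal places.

H = −Σ pᵢ log₂ pᵢ.
−0.17·log₂(0.17) = 0.4346
−0.24·log₂(0.24) = 0.4941
−0.18·log₂(0.18) = 0.4453
−0.14·log₂(0.14) = 0.3971
−0.04·log₂(0.04) = 0.1858
−0.23·log₂(0.23) = 0.4877
Sum ≈ 2.4446 → 2.445 bits.

2.445 bits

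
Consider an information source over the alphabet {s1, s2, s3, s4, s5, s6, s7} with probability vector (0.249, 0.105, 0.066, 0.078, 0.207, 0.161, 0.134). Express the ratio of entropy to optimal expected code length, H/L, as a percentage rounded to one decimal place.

99.3%

Entropy H = −Σ p log₂ p ≈ 2.6699 bits.
Huffman merges: 33/500+39/500→18/125; 21/200+67/500→239/1000; 18/125+161/1000→61/200; 207/1000+239/1000→223/500; 249/1000+61/200→277/500; 223/500+277/500→1. L = 336/125 ≈ 2.6880.
Efficiency = H/L = 2.6699/2.6880 = 99.3%.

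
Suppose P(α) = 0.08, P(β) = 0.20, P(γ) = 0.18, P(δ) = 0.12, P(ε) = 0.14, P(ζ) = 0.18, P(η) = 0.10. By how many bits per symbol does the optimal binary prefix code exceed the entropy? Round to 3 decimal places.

0.057 bits

Entropy H = −Σ p log₂ p ≈ 2.7429 bits.
Huffman merges: 2/25+1/10→9/50; 3/25+7/50→13/50; 9/50+9/50→9/25; 9/50+1/5→19/50; 13/50+9/25→31/50; 19/50+31/50→1. L = 14/5 ≈ 2.8000.
L − H = 2.8000 − 2.7429 = 0.057 bits.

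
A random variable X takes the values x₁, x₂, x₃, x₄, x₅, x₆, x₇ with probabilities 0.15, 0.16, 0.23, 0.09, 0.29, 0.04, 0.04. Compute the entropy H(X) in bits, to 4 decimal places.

H = −Σ pᵢ log₂ pᵢ.
−0.15·log₂(0.15) = 0.4105
−0.16·log₂(0.16) = 0.4230
−0.23·log₂(0.23) = 0.4877
−0.09·log₂(0.09) = 0.3127
−0.29·log₂(0.29) = 0.5179
−0.04·log₂(0.04) = 0.1858
−0.04·log₂(0.04) = 0.1858
Sum ≈ 2.5233 → 2.5233 bits.

2.5233 bits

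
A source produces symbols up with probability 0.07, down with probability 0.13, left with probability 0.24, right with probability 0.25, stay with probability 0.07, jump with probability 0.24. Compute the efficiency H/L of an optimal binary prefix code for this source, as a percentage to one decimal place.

99.9%

Entropy H = −Σ p log₂ p ≈ 2.4080 bits.
Huffman merges: 7/100+7/100→7/50; 13/100+7/50→27/100; 6/25+6/25→12/25; 1/4+27/100→13/25; 12/25+13/25→1. L = 241/100 ≈ 2.4100.
Efficiency = H/L = 2.4080/2.4100 = 99.9%.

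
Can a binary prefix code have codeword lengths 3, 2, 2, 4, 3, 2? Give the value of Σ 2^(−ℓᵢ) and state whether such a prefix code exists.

1.0625; no

With common denominator 2^4 = 16: Σ 2^(−ℓᵢ) = 2/16 + 4/16 + 4/16 + 1/16 + 2/16 + 4/16 = 17/16 = 1.0625.
Kraft's inequality requires Σ ≤ 1; here Σ = 1.0625 > 1, so no such prefix code exists.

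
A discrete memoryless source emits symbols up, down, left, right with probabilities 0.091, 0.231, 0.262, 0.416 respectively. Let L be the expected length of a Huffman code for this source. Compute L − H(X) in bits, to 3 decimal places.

0.070 bits

Entropy H = −Σ p log₂ p ≈ 1.8357 bits.
Huffman merges: 91/1000+231/1000→161/500; 131/500+161/500→73/125; 52/125+73/125→1. L = 953/500 ≈ 1.9060.
L − H = 1.9060 − 1.8357 = 0.070 bits.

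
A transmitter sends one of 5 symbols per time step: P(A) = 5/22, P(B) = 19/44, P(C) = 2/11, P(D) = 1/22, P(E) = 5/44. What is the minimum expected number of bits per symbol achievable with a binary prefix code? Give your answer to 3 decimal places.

Repeatedly combine the two least-probable nodes; the expected code length is the sum of the merged weights.
merge 1/22 + 5/44 → 7/44
merge 7/44 + 2/11 → 15/44
merge 5/22 + 15/44 → 25/44
merge 19/44 + 25/44 → 1
L = 7/44 + 15/44 + 25/44 + 1 = 91/44 ≈ 2.068 bits/symbol.

2.068 bits/symbol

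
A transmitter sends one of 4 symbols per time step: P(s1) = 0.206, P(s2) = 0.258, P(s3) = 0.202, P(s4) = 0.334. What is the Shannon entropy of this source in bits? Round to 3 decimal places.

1.968 bits

H = −Σ pᵢ log₂ pᵢ.
−0.206·log₂(0.206) = 0.4695
−0.258·log₂(0.258) = 0.5043
−0.202·log₂(0.202) = 0.4661
−0.334·log₂(0.334) = 0.5284
Sum ≈ 1.9684 → 1.968 bits.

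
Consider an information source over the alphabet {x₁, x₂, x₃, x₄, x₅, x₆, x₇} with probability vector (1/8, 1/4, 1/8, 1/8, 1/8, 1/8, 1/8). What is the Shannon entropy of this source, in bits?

2.75 bits

Each probability is a power of 1/2, so log₂(1/p) is an integer.
H = Σ p·log₂(1/p) = 1/8·3 + 1/4·2 + 1/8·3 + 1/8·3 + 1/8·3 + 1/8·3 + 1/8·3 = 2.75 bits.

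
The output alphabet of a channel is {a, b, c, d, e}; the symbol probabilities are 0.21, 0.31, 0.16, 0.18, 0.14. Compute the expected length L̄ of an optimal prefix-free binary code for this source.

Repeatedly combine the two least-probable nodes; the expected code length is the sum of the merged weights.
merge 7/50 + 4/25 → 3/10
merge 9/50 + 21/100 → 39/100
merge 3/10 + 31/100 → 61/100
merge 39/100 + 61/100 → 1
L = 3/10 + 39/100 + 61/100 + 1 = 23/10 = 2.3 bits/symbol.

2.3 bits/symbol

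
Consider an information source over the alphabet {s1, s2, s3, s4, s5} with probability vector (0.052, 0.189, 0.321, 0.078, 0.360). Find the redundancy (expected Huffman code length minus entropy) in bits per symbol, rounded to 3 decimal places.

Entropy H = −Σ p log₂ p ≈ 2.0200 bits.
Huffman merges: 13/250+39/500→13/100; 13/100+189/1000→319/1000; 319/1000+321/1000→16/25; 9/25+16/25→1. L = 2089/1000 ≈ 2.0890.
L − H = 2.0890 − 2.0200 = 0.069 bits.

0.069 bits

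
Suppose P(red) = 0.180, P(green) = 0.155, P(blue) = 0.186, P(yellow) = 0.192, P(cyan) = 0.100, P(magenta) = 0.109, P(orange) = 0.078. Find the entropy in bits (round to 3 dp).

H = −Σ pᵢ log₂ pᵢ.
−0.180·log₂(0.180) = 0.4453
−0.155·log₂(0.155) = 0.4169
−0.186·log₂(0.186) = 0.4514
−0.192·log₂(0.192) = 0.4571
−0.100·log₂(0.100) = 0.3322
−0.109·log₂(0.109) = 0.3485
−0.078·log₂(0.078) = 0.2871
Sum ≈ 2.7385 → 2.738 bits.

2.738 bits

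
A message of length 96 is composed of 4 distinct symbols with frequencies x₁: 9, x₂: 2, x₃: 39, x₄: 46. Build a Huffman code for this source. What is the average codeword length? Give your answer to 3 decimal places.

Probabilities are the counts divided by 96.
Repeatedly combine the two least-probable nodes; the expected code length is the sum of the merged weights.
merge 1/48 + 3/32 → 11/96
merge 11/96 + 13/32 → 25/48
merge 23/48 + 25/48 → 1
L = 11/96 + 25/48 + 1 = 157/96 ≈ 1.635 bits/symbol.

1.635 bits/symbol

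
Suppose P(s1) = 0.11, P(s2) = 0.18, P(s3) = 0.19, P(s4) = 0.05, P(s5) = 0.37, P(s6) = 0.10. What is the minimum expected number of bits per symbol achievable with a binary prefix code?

2.41 bits/symbol

Repeatedly combine the two least-probable nodes; the expected code length is the sum of the merged weights.
merge 1/20 + 1/10 → 3/20
merge 11/100 + 3/20 → 13/50
merge 9/50 + 19/100 → 37/100
merge 13/50 + 37/100 → 63/100
merge 37/100 + 63/100 → 1
L = 3/20 + 13/50 + 37/100 + 63/100 + 1 = 241/100 = 2.41 bits/symbol.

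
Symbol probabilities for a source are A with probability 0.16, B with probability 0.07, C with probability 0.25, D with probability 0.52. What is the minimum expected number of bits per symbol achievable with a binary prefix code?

Repeatedly combine the two least-probable nodes; the expected code length is the sum of the merged weights.
merge 7/100 + 4/25 → 23/100
merge 23/100 + 1/4 → 12/25
merge 12/25 + 13/25 → 1
L = 23/100 + 12/25 + 1 = 171/100 = 1.71 bits/symbol.

1.71 bits/symbol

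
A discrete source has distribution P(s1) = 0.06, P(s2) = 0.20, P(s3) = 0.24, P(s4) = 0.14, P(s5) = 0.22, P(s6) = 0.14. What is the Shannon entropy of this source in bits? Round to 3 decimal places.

2.477 bits

H = −Σ pᵢ log₂ pᵢ.
−0.06·log₂(0.06) = 0.2435
−0.20·log₂(0.20) = 0.4644
−0.24·log₂(0.24) = 0.4941
−0.14·log₂(0.14) = 0.3971
−0.22·log₂(0.22) = 0.4806
−0.14·log₂(0.14) = 0.3971
Sum ≈ 2.4768 → 2.477 bits.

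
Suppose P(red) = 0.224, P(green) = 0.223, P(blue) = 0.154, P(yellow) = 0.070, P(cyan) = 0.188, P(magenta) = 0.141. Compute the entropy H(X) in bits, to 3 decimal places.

H = −Σ pᵢ log₂ pᵢ.
−0.224·log₂(0.224) = 0.4835
−0.223·log₂(0.223) = 0.4828
−0.154·log₂(0.154) = 0.4156
−0.070·log₂(0.070) = 0.2686
−0.188·log₂(0.188) = 0.4533
−0.141·log₂(0.141) = 0.3985
Sum ≈ 2.5023 → 2.502 bits.

2.502 bits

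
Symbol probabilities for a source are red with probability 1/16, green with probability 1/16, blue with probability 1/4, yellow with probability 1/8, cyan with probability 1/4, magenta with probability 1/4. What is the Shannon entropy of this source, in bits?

2.375 bits

Each probability is a power of 1/2, so log₂(1/p) is an integer.
H = Σ p·log₂(1/p) = 1/16·4 + 1/16·4 + 1/4·2 + 1/8·3 + 1/4·2 + 1/4·2 = 2.375 bits.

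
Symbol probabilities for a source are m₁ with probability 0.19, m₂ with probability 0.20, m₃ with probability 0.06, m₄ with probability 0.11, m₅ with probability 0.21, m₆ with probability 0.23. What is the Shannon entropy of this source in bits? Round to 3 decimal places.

2.474 bits

H = −Σ pᵢ log₂ pᵢ.
−0.19·log₂(0.19) = 0.4552
−0.20·log₂(0.20) = 0.4644
−0.06·log₂(0.06) = 0.2435
−0.11·log₂(0.11) = 0.3503
−0.21·log₂(0.21) = 0.4728
−0.23·log₂(0.23) = 0.4877
Sum ≈ 2.4739 → 2.474 bits.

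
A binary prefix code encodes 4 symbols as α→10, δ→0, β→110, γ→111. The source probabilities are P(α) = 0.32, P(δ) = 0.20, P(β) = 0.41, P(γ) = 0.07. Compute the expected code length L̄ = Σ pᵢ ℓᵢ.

L̄ = Σ pᵢ·ℓᵢ = 0.32·2 + 0.20·1 + 0.41·3 + 0.07·3 = 2.28 bits/symbol.

2.28 bits/symbol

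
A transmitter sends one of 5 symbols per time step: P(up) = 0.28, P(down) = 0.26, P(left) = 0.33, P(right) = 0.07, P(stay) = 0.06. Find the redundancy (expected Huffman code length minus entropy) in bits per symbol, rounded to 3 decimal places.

Entropy H = −Σ p log₂ p ≈ 2.0594 bits.
Huffman merges: 3/50+7/100→13/100; 13/100+13/50→39/100; 7/25+33/100→61/100; 39/100+61/100→1. L = 213/100 ≈ 2.1300.
L − H = 2.1300 − 2.0594 = 0.071 bits.

0.071 bits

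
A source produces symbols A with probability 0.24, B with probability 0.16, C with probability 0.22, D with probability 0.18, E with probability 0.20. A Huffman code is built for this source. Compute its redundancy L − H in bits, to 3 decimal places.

0.033 bits

Entropy H = −Σ p log₂ p ≈ 2.3074 bits.
Huffman merges: 4/25+9/50→17/50; 1/5+11/50→21/50; 6/25+17/50→29/50; 21/50+29/50→1. L = 117/50 ≈ 2.3400.
L − H = 2.3400 − 2.3074 = 0.033 bits.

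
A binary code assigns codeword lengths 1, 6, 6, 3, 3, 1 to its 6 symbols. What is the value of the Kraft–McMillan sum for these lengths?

With common denominator 2^6 = 64: Σ 2^(−ℓᵢ) = 32/64 + 1/64 + 1/64 + 8/64 + 8/64 + 32/64 = 82/64 = 1.28125.

1.28125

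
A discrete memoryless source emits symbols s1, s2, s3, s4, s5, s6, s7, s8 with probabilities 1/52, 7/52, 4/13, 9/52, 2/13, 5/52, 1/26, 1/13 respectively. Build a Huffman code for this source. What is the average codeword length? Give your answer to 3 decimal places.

2.712 bits/symbol

Repeatedly combine the two least-probable nodes; the expected code length is the sum of the merged weights.
merge 1/52 + 1/26 → 3/52
merge 3/52 + 1/13 → 7/52
merge 5/52 + 7/52 → 3/13
merge 7/52 + 2/13 → 15/52
merge 9/52 + 3/13 → 21/52
merge 15/52 + 4/13 → 31/52
merge 21/52 + 31/52 → 1
L = 3/52 + 7/52 + 3/13 + 15/52 + 21/52 + 31/52 + 1 = 141/52 ≈ 2.712 bits/symbol.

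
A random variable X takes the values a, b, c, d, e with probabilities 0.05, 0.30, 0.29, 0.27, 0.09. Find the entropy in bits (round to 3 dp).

2.078 bits

H = −Σ pᵢ log₂ pᵢ.
−0.05·log₂(0.05) = 0.2161
−0.30·log₂(0.30) = 0.5211
−0.29·log₂(0.29) = 0.5179
−0.27·log₂(0.27) = 0.5100
−0.09·log₂(0.09) = 0.3127
Sum ≈ 2.0778 → 2.078 bits.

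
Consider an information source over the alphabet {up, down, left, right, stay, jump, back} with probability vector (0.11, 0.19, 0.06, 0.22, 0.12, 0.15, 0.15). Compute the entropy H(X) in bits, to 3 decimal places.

2.718 bits

H = −Σ pᵢ log₂ pᵢ.
−0.11·log₂(0.11) = 0.3503
−0.19·log₂(0.19) = 0.4552
−0.06·log₂(0.06) = 0.2435
−0.22·log₂(0.22) = 0.4806
−0.12·log₂(0.12) = 0.3671
−0.15·log₂(0.15) = 0.4105
−0.15·log₂(0.15) = 0.4105
Sum ≈ 2.7178 → 2.718 bits.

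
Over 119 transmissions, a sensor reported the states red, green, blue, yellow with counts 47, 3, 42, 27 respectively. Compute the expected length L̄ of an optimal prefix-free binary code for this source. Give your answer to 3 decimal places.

1.857 bits/symbol

Probabilities are the counts divided by 119.
Repeatedly combine the two least-probable nodes; the expected code length is the sum of the merged weights.
merge 3/119 + 27/119 → 30/119
merge 30/119 + 6/17 → 72/119
merge 47/119 + 72/119 → 1
L = 30/119 + 72/119 + 1 = 13/7 ≈ 1.857 bits/symbol.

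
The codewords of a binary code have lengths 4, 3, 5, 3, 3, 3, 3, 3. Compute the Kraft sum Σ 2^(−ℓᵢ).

With common denominator 2^5 = 32: Σ 2^(−ℓᵢ) = 2/32 + 4/32 + 1/32 + 4/32 + 4/32 + 4/32 + 4/32 + 4/32 = 27/32 = 0.84375.

0.84375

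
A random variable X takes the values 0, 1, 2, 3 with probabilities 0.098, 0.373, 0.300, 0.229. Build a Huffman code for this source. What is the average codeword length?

Repeatedly combine the two least-probable nodes; the expected code length is the sum of the merged weights.
merge 49/500 + 229/1000 → 327/1000
merge 3/10 + 327/1000 → 627/1000
merge 373/1000 + 627/1000 → 1
L = 327/1000 + 627/1000 + 1 = 977/500 = 1.954 bits/symbol.

1.954 bits/symbol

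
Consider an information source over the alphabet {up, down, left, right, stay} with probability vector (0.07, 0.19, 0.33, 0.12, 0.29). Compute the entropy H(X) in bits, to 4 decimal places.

2.1366 bits

H = −Σ pᵢ log₂ pᵢ.
−0.07·log₂(0.07) = 0.2686
−0.19·log₂(0.19) = 0.4552
−0.33·log₂(0.33) = 0.5278
−0.12·log₂(0.12) = 0.3671
−0.29·log₂(0.29) = 0.5179
Sum ≈ 2.1366 → 2.1366 bits.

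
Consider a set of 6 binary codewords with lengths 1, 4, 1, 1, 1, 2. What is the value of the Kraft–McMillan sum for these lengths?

2.3125

With common denominator 2^4 = 16: Σ 2^(−ℓᵢ) = 8/16 + 1/16 + 8/16 + 8/16 + 8/16 + 4/16 = 37/16 = 2.3125.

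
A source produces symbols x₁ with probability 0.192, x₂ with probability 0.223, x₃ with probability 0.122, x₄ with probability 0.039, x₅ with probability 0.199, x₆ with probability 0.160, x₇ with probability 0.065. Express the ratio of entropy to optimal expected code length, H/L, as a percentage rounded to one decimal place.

Entropy H = −Σ p log₂ p ≈ 2.6355 bits.
Huffman merges: 39/1000+13/200→13/125; 13/125+61/500→113/500; 4/25+24/125→44/125; 199/1000+223/1000→211/500; 113/500+44/125→289/500; 211/500+289/500→1. L = 1341/500 ≈ 2.6820.
Efficiency = H/L = 2.6355/2.6820 = 98.3%.

98.3%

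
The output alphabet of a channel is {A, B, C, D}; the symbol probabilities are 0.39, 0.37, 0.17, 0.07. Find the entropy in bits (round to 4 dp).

1.7637 bits

H = −Σ pᵢ log₂ pᵢ.
−0.39·log₂(0.39) = 0.5298
−0.37·log₂(0.37) = 0.5307
−0.17·log₂(0.17) = 0.4346
−0.07·log₂(0.07) = 0.2686
Sum ≈ 1.7637 → 1.7637 bits.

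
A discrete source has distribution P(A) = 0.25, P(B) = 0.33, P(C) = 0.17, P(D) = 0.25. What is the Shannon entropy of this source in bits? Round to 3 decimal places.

H = −Σ pᵢ log₂ pᵢ.
−0.25·log₂(0.25) = 0.5000
−0.33·log₂(0.33) = 0.5278
−0.17·log₂(0.17) = 0.4346
−0.25·log₂(0.25) = 0.5000
Sum ≈ 1.9624 → 1.962 bits.

1.962 bits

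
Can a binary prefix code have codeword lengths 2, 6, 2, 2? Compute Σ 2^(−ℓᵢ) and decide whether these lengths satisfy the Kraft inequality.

With common denominator 2^6 = 64: Σ 2^(−ℓᵢ) = 16/64 + 1/64 + 16/64 + 16/64 = 49/64 = 0.765625.
Kraft's inequality requires Σ ≤ 1; here Σ = 0.765625 ≤ 1, so such a prefix code exists.

0.765625; yes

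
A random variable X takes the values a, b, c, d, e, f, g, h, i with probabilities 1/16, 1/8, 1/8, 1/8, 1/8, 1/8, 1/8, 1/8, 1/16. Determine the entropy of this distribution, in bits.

Each probability is a power of 1/2, so log₂(1/p) is an integer.
H = Σ p·log₂(1/p) = 1/16·4 + 1/8·3 + 1/8·3 + 1/8·3 + 1/8·3 + 1/8·3 + 1/8·3 + 1/8·3 + 1/16·4 = 3.125 bits.

3.125 bits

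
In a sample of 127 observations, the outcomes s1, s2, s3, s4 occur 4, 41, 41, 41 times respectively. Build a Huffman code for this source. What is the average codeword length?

Probabilities are the counts divided by 127.
Repeatedly combine the two least-probable nodes; the expected code length is the sum of the merged weights.
merge 4/127 + 41/127 → 45/127
merge 41/127 + 41/127 → 82/127
merge 45/127 + 82/127 → 1
L = 45/127 + 82/127 + 1 = 2 bits/symbol.

2 bits/symbol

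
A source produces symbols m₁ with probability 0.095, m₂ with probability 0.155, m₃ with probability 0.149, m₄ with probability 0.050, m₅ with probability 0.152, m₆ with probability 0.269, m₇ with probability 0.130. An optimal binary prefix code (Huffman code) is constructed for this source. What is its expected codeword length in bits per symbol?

2.721 bits/symbol

Repeatedly combine the two least-probable nodes; the expected code length is the sum of the merged weights.
merge 1/20 + 19/200 → 29/200
merge 13/100 + 29/200 → 11/40
merge 149/1000 + 19/125 → 301/1000
merge 31/200 + 269/1000 → 53/125
merge 11/40 + 301/1000 → 72/125
merge 53/125 + 72/125 → 1
L = 29/200 + 11/40 + 301/1000 + 53/125 + 72/125 + 1 = 2721/1000 = 2.721 bits/symbol.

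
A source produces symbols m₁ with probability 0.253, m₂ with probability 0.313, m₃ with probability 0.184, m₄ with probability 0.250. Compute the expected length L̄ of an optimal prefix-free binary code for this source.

2 bits/symbol

Repeatedly combine the two least-probable nodes; the expected code length is the sum of the merged weights.
merge 23/125 + 1/4 → 217/500
merge 253/1000 + 313/1000 → 283/500
merge 217/500 + 283/500 → 1
L = 217/500 + 283/500 + 1 = 2 bits/symbol.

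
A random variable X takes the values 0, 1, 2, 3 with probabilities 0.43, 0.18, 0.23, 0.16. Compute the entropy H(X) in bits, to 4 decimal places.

H = −Σ pᵢ log₂ pᵢ.
−0.43·log₂(0.43) = 0.5236
−0.18·log₂(0.18) = 0.4453
−0.23·log₂(0.23) = 0.4877
−0.16·log₂(0.16) = 0.4230
Sum ≈ 1.8796 → 1.8796 bits.

1.8796 bits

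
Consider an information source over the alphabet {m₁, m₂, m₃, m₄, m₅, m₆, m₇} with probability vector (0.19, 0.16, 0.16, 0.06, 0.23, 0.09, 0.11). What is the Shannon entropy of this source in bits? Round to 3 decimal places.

H = −Σ pᵢ log₂ pᵢ.
−0.19·log₂(0.19) = 0.4552
−0.16·log₂(0.16) = 0.4230
−0.16·log₂(0.16) = 0.4230
−0.06·log₂(0.06) = 0.2435
−0.23·log₂(0.23) = 0.4877
−0.09·log₂(0.09) = 0.3127
−0.11·log₂(0.11) = 0.3503
Sum ≈ 2.6954 → 2.695 bits.

2.695 bits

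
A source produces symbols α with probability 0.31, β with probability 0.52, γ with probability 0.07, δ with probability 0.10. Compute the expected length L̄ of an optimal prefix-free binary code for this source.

Repeatedly combine the two least-probable nodes; the expected code length is the sum of the merged weights.
merge 7/100 + 1/10 → 17/100
merge 17/100 + 31/100 → 12/25
merge 12/25 + 13/25 → 1
L = 17/100 + 12/25 + 1 = 33/20 = 1.65 bits/symbol.

1.65 bits/symbol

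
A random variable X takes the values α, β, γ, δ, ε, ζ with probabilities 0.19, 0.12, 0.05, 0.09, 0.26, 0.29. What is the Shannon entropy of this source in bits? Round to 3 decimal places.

2.374 bits

H = −Σ pᵢ log₂ pᵢ.
−0.19·log₂(0.19) = 0.4552
−0.12·log₂(0.12) = 0.3671
−0.05·log₂(0.05) = 0.2161
−0.09·log₂(0.09) = 0.3127
−0.26·log₂(0.26) = 0.5053
−0.29·log₂(0.29) = 0.5179
Sum ≈ 2.3742 → 2.374 bits.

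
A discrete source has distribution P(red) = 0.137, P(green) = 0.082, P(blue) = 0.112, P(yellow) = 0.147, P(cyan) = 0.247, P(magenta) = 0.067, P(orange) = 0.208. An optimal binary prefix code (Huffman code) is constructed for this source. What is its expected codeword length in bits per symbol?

Repeatedly combine the two least-probable nodes; the expected code length is the sum of the merged weights.
merge 67/1000 + 41/500 → 149/1000
merge 14/125 + 137/1000 → 249/1000
merge 147/1000 + 149/1000 → 37/125
merge 26/125 + 247/1000 → 91/200
merge 249/1000 + 37/125 → 109/200
merge 91/200 + 109/200 → 1
L = 149/1000 + 249/1000 + 37/125 + 91/200 + 109/200 + 1 = 1347/500 = 2.694 bits/symbol.

2.694 bits/symbol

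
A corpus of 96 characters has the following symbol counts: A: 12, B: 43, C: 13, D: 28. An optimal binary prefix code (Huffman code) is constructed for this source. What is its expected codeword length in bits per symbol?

Probabilities are the counts divided by 96.
Repeatedly combine the two least-probable nodes; the expected code length is the sum of the merged weights.
merge 1/8 + 13/96 → 25/96
merge 25/96 + 7/24 → 53/96
merge 43/96 + 53/96 → 1
L = 25/96 + 53/96 + 1 = 29/16 = 1.8125 bits/symbol.

1.8125 bits/symbol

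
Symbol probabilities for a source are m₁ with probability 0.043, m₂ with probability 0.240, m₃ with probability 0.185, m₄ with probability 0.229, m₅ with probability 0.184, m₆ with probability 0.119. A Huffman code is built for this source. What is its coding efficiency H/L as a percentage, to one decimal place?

97.3%

Entropy H = −Σ p log₂ p ≈ 2.4415 bits.
Huffman merges: 43/1000+119/1000→81/500; 81/500+23/125→173/500; 37/200+229/1000→207/500; 6/25+173/500→293/500; 207/500+293/500→1. L = 627/250 ≈ 2.5080.
Efficiency = H/L = 2.4415/2.5080 = 97.3%.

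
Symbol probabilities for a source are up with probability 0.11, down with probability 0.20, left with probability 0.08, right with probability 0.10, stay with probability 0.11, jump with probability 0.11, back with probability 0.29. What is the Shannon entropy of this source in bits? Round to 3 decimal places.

2.657 bits

H = −Σ pᵢ log₂ pᵢ.
−0.11·log₂(0.11) = 0.3503
−0.20·log₂(0.20) = 0.4644
−0.08·log₂(0.08) = 0.2915
−0.10·log₂(0.10) = 0.3322
−0.11·log₂(0.11) = 0.3503
−0.11·log₂(0.11) = 0.3503
−0.29·log₂(0.29) = 0.5179
Sum ≈ 2.6569 → 2.657 bits.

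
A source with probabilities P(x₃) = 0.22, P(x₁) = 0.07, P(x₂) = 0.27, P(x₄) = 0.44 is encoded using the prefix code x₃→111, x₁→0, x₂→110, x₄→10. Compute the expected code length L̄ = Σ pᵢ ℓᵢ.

2.42 bits/symbol

L̄ = Σ pᵢ·ℓᵢ = 0.22·3 + 0.07·1 + 0.27·3 + 0.44·2 = 2.42 bits/symbol.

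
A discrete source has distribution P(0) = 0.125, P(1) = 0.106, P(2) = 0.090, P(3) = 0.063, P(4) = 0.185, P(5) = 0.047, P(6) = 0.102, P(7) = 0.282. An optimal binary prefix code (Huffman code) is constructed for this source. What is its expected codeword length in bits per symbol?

2.828 bits/symbol

Repeatedly combine the two least-probable nodes; the expected code length is the sum of the merged weights.
merge 47/1000 + 63/1000 → 11/100
merge 9/100 + 51/500 → 24/125
merge 53/500 + 11/100 → 27/125
merge 1/8 + 37/200 → 31/100
merge 24/125 + 27/125 → 51/125
merge 141/500 + 31/100 → 74/125
merge 51/125 + 74/125 → 1
L = 11/100 + 24/125 + 27/125 + 31/100 + 51/125 + 74/125 + 1 = 707/250 = 2.828 bits/symbol.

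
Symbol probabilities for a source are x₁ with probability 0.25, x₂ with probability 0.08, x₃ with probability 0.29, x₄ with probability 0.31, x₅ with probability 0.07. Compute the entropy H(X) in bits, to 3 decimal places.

H = −Σ pᵢ log₂ pᵢ.
−0.25·log₂(0.25) = 0.5000
−0.08·log₂(0.08) = 0.2915
−0.29·log₂(0.29) = 0.5179
−0.31·log₂(0.31) = 0.5238
−0.07·log₂(0.07) = 0.2686
Sum ≈ 2.1018 → 2.102 bits.

2.102 bits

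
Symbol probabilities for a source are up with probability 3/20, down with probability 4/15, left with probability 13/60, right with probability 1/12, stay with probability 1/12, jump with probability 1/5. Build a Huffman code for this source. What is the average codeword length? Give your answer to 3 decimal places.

Repeatedly combine the two least-probable nodes; the expected code length is the sum of the merged weights.
merge 1/12 + 1/12 → 1/6
merge 3/20 + 1/6 → 19/60
merge 1/5 + 13/60 → 5/12
merge 4/15 + 19/60 → 7/12
merge 5/12 + 7/12 → 1
L = 1/6 + 19/60 + 5/12 + 7/12 + 1 = 149/60 ≈ 2.483 bits/symbol.

2.483 bits/symbol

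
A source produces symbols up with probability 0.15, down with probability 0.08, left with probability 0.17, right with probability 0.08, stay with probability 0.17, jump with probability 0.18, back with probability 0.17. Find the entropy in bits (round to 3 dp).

H = −Σ pᵢ log₂ pᵢ.
−0.15·log₂(0.15) = 0.4105
−0.08·log₂(0.08) = 0.2915
−0.17·log₂(0.17) = 0.4346
−0.08·log₂(0.08) = 0.2915
−0.17·log₂(0.17) = 0.4346
−0.18·log₂(0.18) = 0.4453
−0.17·log₂(0.17) = 0.4346
Sum ≈ 2.7426 → 2.743 bits.

2.743 bits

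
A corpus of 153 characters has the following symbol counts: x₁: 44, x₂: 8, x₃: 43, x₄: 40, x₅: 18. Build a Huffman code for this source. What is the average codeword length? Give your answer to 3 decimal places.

Probabilities are the counts divided by 153.
Repeatedly combine the two least-probable nodes; the expected code length is the sum of the merged weights.
merge 8/153 + 2/17 → 26/153
merge 26/153 + 40/153 → 22/51
merge 43/153 + 44/153 → 29/51
merge 22/51 + 29/51 → 1
L = 26/153 + 22/51 + 29/51 + 1 = 332/153 ≈ 2.170 bits/symbol.

2.170 bits/symbol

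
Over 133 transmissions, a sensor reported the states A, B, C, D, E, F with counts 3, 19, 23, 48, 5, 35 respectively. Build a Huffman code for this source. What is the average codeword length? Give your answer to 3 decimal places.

Probabilities are the counts divided by 133.
Repeatedly combine the two least-probable nodes; the expected code length is the sum of the merged weights.
merge 3/133 + 5/133 → 8/133
merge 8/133 + 1/7 → 27/133
merge 23/133 + 27/133 → 50/133
merge 5/19 + 48/133 → 83/133
merge 50/133 + 83/133 → 1
L = 8/133 + 27/133 + 50/133 + 83/133 + 1 = 43/19 ≈ 2.263 bits/symbol.

2.263 bits/symbol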